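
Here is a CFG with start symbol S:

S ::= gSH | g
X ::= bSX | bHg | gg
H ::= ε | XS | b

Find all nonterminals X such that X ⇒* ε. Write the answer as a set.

Directly nullable (have an ε-rule): {H}.
Not nullable: S, X — each has a terminal in every rule's right-hand side or depends on a non-nullable symbol.

{H}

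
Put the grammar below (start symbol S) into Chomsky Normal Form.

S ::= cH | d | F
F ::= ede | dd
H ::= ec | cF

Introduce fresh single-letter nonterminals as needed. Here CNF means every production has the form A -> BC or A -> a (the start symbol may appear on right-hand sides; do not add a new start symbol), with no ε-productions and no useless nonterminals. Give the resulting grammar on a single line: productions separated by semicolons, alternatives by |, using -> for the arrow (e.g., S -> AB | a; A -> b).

S -> d | AA | BE | CH; A -> d; B -> e; C -> c; D -> AB; E -> AB; F -> AA | BD; H -> BC | CF

No ε-productions.
After unit-elimination: S -> d | cH | dd | ede; F -> dd | ede; H -> cF | ec.
TERM: introduce C -> c, A -> d, B -> e and substitute in every rule of length ≥2.
BIN: F -> BAB becomes F -> BD, D -> AB; S -> BAB becomes S -> BE, E -> AB.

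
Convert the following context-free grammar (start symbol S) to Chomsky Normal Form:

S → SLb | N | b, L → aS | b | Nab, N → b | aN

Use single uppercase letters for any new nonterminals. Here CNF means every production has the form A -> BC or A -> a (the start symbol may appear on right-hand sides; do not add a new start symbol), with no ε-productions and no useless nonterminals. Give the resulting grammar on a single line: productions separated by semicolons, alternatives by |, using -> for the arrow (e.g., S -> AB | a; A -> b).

S -> b | AN | SD; A -> a; B -> b; C -> AB; D -> LB; L -> b | AS | NC; N -> b | AN

No ε-productions.
After unit-elimination: S -> b | aN | SLb; L -> b | aS | Nab; N -> b | aN.
TERM: introduce A -> a, B -> b and substitute in every rule of length ≥2.
BIN: L -> NAB becomes L -> NC, C -> AB; S -> SLB becomes S -> SD, D -> LB.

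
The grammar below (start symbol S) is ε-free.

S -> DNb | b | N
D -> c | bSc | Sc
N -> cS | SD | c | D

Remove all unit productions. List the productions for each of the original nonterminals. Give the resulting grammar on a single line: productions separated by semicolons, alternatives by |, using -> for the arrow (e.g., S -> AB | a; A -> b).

S -> b | c | SD | Sc | cS | DNb | bSc; D -> c | Sc | bSc; N -> c | SD | Sc | cS | bSc

Unit productions: N->D, S->N.
Unit pairs (A ⇒* B via units): (N,D), (S,D), (S,N).
S: inherits non-unit rules of {D, N, S} → DNb | SD | Sc | b | bSc | c | cS.
D: inherits non-unit rules of {D} → Sc | bSc | c.
N: inherits non-unit rules of {D, N} → SD | Sc | bSc | c | cS.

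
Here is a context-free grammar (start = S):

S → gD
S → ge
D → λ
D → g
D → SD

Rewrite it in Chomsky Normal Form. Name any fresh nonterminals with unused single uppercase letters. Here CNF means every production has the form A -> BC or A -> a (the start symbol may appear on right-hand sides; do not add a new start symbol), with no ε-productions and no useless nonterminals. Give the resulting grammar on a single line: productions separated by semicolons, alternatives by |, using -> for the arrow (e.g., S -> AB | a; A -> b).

Nullable: {D}; after ε-elimination: S -> g | gD | ge; D -> S | g | SD.
After unit-elimination: S -> g | gD | ge; D -> g | SD | gD | ge.
TERM: introduce B -> e, A -> g and substitute in every rule of length ≥2.

S -> g | AB | AD; A -> g; B -> e; D -> g | AB | AD | SD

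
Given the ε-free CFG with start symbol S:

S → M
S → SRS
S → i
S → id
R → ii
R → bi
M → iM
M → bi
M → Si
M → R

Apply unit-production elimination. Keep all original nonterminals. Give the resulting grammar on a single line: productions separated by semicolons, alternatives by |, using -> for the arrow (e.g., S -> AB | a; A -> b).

S -> i | Si | bi | iM | id | ii | SRS; M -> Si | bi | iM | ii; R -> bi | ii

Unit productions: M->R, S->M.
Unit pairs (A ⇒* B via units): (M,R), (S,M), (S,R).
S: inherits non-unit rules of {M, R, S} → SRS | Si | bi | i | iM | id | ii.
M: inherits non-unit rules of {M, R} → Si | bi | iM | ii.
R: inherits non-unit rules of {R} → bi | ii.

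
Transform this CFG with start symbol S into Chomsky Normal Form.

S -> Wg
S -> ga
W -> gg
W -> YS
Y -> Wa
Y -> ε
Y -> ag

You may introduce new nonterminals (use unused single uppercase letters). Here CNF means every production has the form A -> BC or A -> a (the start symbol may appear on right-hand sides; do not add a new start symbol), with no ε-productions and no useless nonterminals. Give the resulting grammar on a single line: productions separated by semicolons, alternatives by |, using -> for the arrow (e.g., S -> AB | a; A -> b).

S -> AB | WA; A -> g; B -> a; W -> AA | AB | WA | YS; Y -> BA | WB

Nullable: {Y}; after ε-elimination: S -> Wg | ga; W -> S | YS | gg; Y -> Wa | ag.
After unit-elimination: S -> Wg | ga; W -> Wg | YS | ga | gg; Y -> Wa | ag.
TERM: introduce B -> a, A -> g and substitute in every rule of length ≥2.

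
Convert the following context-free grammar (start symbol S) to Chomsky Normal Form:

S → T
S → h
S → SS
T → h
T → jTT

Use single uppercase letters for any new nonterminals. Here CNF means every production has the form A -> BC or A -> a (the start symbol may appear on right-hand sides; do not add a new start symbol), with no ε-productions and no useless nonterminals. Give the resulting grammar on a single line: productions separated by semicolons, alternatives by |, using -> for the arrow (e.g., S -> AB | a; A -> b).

S -> h | AB | SS; A -> j; B -> TT; C -> TT; T -> h | AC

No ε-productions.
After unit-elimination: S -> h | SS | jTT; T -> h | jTT.
TERM: introduce A -> j and substitute in every rule of length ≥2.
BIN: S -> ATT becomes S -> AB, B -> TT; T -> ATT becomes T -> AC, C -> TT.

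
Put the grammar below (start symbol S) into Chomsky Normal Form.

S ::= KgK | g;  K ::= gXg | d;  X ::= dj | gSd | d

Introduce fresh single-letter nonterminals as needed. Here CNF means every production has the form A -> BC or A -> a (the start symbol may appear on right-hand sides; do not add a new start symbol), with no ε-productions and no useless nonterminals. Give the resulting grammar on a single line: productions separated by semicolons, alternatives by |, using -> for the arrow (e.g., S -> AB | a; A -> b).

S -> g | KE; A -> g; B -> d; C -> j; D -> XA; E -> AK; F -> SB; K -> d | AD; X -> d | AF | BC

No ε-productions.
No unit productions to eliminate.
TERM: introduce B -> d, A -> g, C -> j and substitute in every rule of length ≥2.
BIN: K -> AXA becomes K -> AD, D -> XA; S -> KAK becomes S -> KE, E -> AK; X -> ASB becomes X -> AF, F -> SB.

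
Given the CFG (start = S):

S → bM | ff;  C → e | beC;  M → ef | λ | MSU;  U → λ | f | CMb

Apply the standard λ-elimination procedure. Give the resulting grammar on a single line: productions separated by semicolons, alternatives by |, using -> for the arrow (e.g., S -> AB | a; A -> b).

Nullable set: {M, U}.
S -> bM: M nullable, giving b | bM.
Drop M -> λ.
M -> MSU: M, U nullable, giving MS | MSU | S | SU.
Drop U -> λ.
U -> CMb: M nullable, giving CMb | Cb.
Unchanged (no nullable symbols): S -> ff; C -> beC; C -> e; M -> ef; U -> f.

S -> b | bM | ff; C -> e | beC; M -> S | MS | SU | ef | MSU; U -> f | Cb | CMb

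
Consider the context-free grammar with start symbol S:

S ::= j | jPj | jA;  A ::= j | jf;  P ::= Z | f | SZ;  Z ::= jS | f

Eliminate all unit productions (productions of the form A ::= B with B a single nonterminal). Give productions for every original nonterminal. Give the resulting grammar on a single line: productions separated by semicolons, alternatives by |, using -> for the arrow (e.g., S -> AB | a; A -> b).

S -> j | jA | jPj; A -> j | jf; P -> f | SZ | jS; Z -> f | jS

Unit productions: P->Z.
Unit pairs (A ⇒* B via units): (P,Z).
S: inherits non-unit rules of {S} → j | jA | jPj.
A: inherits non-unit rules of {A} → j | jf.
P: inherits non-unit rules of {P, Z} → SZ | f | jS.
Z: inherits non-unit rules of {Z} → f | jS.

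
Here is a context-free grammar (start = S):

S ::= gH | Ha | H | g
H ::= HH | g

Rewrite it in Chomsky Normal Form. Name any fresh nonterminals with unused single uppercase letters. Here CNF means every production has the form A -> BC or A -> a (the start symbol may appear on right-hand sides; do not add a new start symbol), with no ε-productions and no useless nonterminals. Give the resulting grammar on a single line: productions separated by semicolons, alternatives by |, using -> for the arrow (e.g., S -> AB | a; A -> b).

S -> g | BH | HA | HH; A -> a; B -> g; H -> g | HH

No ε-productions.
After unit-elimination: S -> g | HH | Ha | gH; H -> g | HH.
TERM: introduce A -> a, B -> g and substitute in every rule of length ≥2.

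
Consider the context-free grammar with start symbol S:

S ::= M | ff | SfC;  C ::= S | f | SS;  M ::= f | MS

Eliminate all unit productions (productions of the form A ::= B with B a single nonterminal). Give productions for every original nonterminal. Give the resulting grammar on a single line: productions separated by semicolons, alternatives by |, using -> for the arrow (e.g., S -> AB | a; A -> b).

Unit productions: C->S, S->M.
Unit pairs (A ⇒* B via units): (C,M), (C,S), (S,M).
S: inherits non-unit rules of {M, S} → MS | SfC | f | ff.
C: inherits non-unit rules of {C, M, S} → MS | SS | SfC | f | ff.
M: inherits non-unit rules of {M} → MS | f.

S -> f | MS | ff | SfC; C -> f | MS | SS | ff | SfC; M -> f | MS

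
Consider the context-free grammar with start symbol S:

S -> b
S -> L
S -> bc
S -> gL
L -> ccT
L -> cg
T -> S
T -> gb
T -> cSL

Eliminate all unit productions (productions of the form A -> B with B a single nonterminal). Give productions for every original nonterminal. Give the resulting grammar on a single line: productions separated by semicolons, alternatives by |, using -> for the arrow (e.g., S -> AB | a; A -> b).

S -> b | bc | cg | gL | ccT; L -> cg | ccT; T -> b | bc | cg | gL | gb | cSL | ccT

Unit productions: S->L, T->S.
Unit pairs (A ⇒* B via units): (S,L), (T,L), (T,S).
S: inherits non-unit rules of {L, S} → b | bc | ccT | cg | gL.
L: inherits non-unit rules of {L} → ccT | cg.
T: inherits non-unit rules of {L, S, T} → b | bc | cSL | ccT | cg | gL | gb.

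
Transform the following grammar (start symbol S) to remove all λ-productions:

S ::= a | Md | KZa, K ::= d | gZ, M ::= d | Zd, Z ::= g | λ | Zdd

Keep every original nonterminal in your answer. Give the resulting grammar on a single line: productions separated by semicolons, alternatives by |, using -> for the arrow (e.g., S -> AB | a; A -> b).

Nullable set: {Z}.
S -> KZa: Z nullable, giving KZa | Ka.
K -> gZ: Z nullable, giving g | gZ.
M -> Zd: Z nullable, giving Zd | d.
Drop Z -> λ.
Z -> Zdd: Z nullable, giving Zdd | dd.
Unchanged (no nullable symbols): S -> Md; S -> a; K -> d; M -> d; Z -> g.

S -> a | Ka | Md | KZa; K -> d | g | gZ; M -> d | Zd; Z -> g | dd | Zdd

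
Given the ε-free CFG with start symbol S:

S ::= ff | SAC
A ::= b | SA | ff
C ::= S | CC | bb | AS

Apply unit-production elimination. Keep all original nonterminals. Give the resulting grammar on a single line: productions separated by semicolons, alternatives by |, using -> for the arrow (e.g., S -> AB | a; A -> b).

S -> ff | SAC; A -> b | SA | ff; C -> AS | CC | bb | ff | SAC

Unit productions: C->S.
Unit pairs (A ⇒* B via units): (C,S).
S: inherits non-unit rules of {S} → SAC | ff.
A: inherits non-unit rules of {A} → SA | b | ff.
C: inherits non-unit rules of {C, S} → AS | CC | SAC | bb | ff.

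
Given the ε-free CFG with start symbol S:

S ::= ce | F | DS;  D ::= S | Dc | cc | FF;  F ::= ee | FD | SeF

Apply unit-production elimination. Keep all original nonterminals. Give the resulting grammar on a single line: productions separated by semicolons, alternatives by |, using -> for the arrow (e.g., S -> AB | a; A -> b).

S -> DS | FD | ce | ee | SeF; D -> DS | Dc | FD | FF | cc | ce | ee | SeF; F -> FD | ee | SeF

Unit productions: D->S, S->F.
Unit pairs (A ⇒* B via units): (D,F), (D,S), (S,F).
S: inherits non-unit rules of {F, S} → DS | FD | SeF | ce | ee.
D: inherits non-unit rules of {D, F, S} → DS | Dc | FD | FF | SeF | cc | ce | ee.
F: inherits non-unit rules of {F} → FD | SeF | ee.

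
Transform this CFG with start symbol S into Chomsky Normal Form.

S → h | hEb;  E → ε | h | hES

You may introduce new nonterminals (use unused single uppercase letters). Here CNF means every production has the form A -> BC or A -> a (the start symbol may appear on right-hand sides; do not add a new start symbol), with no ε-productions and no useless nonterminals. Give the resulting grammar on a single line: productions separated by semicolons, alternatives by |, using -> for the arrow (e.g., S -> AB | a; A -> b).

Nullable: {E}; after ε-elimination: S -> h | hb | hEb; E -> h | hS | hES.
No unit productions to eliminate.
TERM: introduce B -> b, A -> h and substitute in every rule of length ≥2.
BIN: E -> AES becomes E -> AC, C -> ES; S -> AEB becomes S -> AD, D -> EB.

S -> h | AB | AD; A -> h; B -> b; C -> ES; D -> EB; E -> h | AC | AS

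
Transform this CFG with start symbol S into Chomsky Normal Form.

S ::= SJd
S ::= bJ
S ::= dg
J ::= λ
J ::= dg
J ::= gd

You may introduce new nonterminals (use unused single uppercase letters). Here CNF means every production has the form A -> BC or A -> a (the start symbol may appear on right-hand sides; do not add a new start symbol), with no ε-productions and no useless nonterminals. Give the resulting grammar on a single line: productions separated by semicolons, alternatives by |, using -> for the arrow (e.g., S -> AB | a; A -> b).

Nullable: {J}; after ε-elimination: S -> b | Sd | bJ | dg | SJd; J -> dg | gd.
No unit productions to eliminate.
TERM: introduce C -> b, A -> d, B -> g and substitute in every rule of length ≥2.
BIN: S -> SJA becomes S -> SD, D -> JA.

S -> b | AB | CJ | SA | SD; A -> d; B -> g; C -> b; D -> JA; J -> AB | BA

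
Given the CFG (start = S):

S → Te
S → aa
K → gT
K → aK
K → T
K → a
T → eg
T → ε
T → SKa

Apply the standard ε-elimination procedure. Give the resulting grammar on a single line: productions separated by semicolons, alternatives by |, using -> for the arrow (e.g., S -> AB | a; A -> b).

Nullable set: {K, T}.
S -> Te: T nullable, giving Te | e.
K -> T: T nullable, giving T.
K -> aK: K nullable, giving a | aK.
K -> gT: T nullable, giving g | gT.
Drop T -> ε.
T -> SKa: K nullable, giving SKa | Sa.
Unchanged (no nullable symbols): S -> aa; K -> a; T -> eg.

S -> e | Te | aa; K -> T | a | g | aK | gT; T -> Sa | eg | SKa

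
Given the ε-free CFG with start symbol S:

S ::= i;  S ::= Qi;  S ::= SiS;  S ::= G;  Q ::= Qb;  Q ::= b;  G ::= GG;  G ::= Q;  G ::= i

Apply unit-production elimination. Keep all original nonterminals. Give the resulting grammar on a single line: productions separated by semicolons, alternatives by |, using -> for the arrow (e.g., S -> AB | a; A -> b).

Unit productions: G->Q, S->G.
Unit pairs (A ⇒* B via units): (G,Q), (S,G), (S,Q).
S: inherits non-unit rules of {G, Q, S} → GG | Qb | Qi | SiS | b | i.
G: inherits non-unit rules of {G, Q} → GG | Qb | b | i.
Q: inherits non-unit rules of {Q} → Qb | b.

S -> b | i | GG | Qb | Qi | SiS; G -> b | i | GG | Qb; Q -> b | Qb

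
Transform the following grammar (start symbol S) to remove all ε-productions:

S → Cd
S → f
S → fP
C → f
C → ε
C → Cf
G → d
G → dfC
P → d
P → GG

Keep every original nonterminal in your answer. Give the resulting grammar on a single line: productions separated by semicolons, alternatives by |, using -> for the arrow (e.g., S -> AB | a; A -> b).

Nullable set: {C}.
S -> Cd: C nullable, giving Cd | d.
Drop C -> ε.
C -> Cf: C nullable, giving Cf | f.
G -> dfC: C nullable, giving df | dfC.
Unchanged (no nullable symbols): S -> f; S -> fP; C -> f; G -> d; P -> GG; P -> d.

S -> d | f | Cd | fP; C -> f | Cf; G -> d | df | dfC; P -> d | GG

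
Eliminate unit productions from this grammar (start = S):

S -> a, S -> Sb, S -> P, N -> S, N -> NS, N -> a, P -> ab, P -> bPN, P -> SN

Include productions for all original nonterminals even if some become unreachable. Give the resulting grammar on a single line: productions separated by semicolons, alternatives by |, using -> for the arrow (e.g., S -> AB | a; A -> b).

S -> a | SN | Sb | ab | bPN; N -> a | NS | SN | Sb | ab | bPN; P -> SN | ab | bPN

Unit productions: N->S, S->P.
Unit pairs (A ⇒* B via units): (N,P), (N,S), (S,P).
S: inherits non-unit rules of {P, S} → SN | Sb | a | ab | bPN.
N: inherits non-unit rules of {N, P, S} → NS | SN | Sb | a | ab | bPN.
P: inherits non-unit rules of {P} → SN | ab | bPN.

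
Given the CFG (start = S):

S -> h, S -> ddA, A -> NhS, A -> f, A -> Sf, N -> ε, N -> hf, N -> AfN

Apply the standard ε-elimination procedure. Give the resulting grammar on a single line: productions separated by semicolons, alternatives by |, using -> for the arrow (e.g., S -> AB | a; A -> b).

S -> h | ddA; A -> f | Sf | hS | NhS; N -> Af | hf | AfN

Nullable set: {N}.
A -> NhS: N nullable, giving NhS | hS.
Drop N -> ε.
N -> AfN: N nullable, giving Af | AfN.
Unchanged (no nullable symbols): S -> ddA; S -> h; A -> Sf; A -> f; N -> hf.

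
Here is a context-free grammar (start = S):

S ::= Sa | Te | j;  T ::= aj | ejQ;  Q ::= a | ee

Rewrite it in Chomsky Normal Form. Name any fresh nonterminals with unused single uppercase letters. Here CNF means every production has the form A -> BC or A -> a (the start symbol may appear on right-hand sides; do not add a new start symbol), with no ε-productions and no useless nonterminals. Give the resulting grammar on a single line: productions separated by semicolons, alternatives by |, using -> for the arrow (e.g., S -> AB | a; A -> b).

No ε-productions.
No unit productions to eliminate.
TERM: introduce B -> a, A -> e, C -> j and substitute in every rule of length ≥2.
BIN: T -> ACQ becomes T -> AD, D -> CQ.

S -> j | SB | TA; A -> e; B -> a; C -> j; D -> CQ; Q -> a | AA; T -> AD | BC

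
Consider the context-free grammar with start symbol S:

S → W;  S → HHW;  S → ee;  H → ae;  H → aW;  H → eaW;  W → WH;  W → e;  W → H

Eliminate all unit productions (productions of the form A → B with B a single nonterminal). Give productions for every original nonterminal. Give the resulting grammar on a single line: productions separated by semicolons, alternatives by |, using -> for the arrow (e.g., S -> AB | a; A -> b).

S -> e | WH | aW | ae | ee | HHW | eaW; H -> aW | ae | eaW; W -> e | WH | aW | ae | eaW

Unit productions: S->W, W->H.
Unit pairs (A ⇒* B via units): (S,H), (S,W), (W,H).
S: inherits non-unit rules of {H, S, W} → HHW | WH | aW | ae | e | eaW | ee.
H: inherits non-unit rules of {H} → aW | ae | eaW.
W: inherits non-unit rules of {H, W} → WH | aW | ae | e | eaW.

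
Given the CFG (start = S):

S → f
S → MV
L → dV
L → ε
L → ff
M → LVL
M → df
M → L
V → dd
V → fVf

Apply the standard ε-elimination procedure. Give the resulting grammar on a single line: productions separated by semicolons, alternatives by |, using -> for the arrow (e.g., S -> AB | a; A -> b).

Nullable set: {L, M}.
S -> MV: M nullable, giving MV | V.
Drop L -> ε.
M -> L: L nullable, giving L.
M -> LVL: L, L nullable, giving LV | LVL | V | VL.
Unchanged (no nullable symbols): S -> f; L -> dV; L -> ff; M -> df; V -> dd; V -> fVf.

S -> V | f | MV; L -> dV | ff; M -> L | V | LV | VL | df | LVL; V -> dd | fVf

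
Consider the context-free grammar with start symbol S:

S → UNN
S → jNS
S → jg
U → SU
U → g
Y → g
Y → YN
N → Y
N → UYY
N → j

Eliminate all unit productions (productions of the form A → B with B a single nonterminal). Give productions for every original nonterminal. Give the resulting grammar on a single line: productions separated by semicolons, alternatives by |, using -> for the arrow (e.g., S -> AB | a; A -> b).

Unit productions: N->Y.
Unit pairs (A ⇒* B via units): (N,Y).
S: inherits non-unit rules of {S} → UNN | jNS | jg.
N: inherits non-unit rules of {N, Y} → UYY | YN | g | j.
U: inherits non-unit rules of {U} → SU | g.
Y: inherits non-unit rules of {Y} → YN | g.

S -> jg | UNN | jNS; N -> g | j | YN | UYY; U -> g | SU; Y -> g | YN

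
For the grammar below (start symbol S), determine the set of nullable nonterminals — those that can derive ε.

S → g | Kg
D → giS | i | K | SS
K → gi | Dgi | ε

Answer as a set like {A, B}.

{D, K}

Directly nullable (have an ε-rule): {K}.
D is nullable via D -> K (every symbol on the right is already known nullable).
Not nullable: S — each has a terminal in every rule's right-hand side or depends on a non-nullable symbol.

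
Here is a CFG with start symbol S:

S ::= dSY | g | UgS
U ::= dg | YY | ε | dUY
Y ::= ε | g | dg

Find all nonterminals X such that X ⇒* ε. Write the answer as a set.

Directly nullable (have an ε-rule): {U, Y}.
Not nullable: S — each has a terminal in every rule's right-hand side or depends on a non-nullable symbol.

{U, Y}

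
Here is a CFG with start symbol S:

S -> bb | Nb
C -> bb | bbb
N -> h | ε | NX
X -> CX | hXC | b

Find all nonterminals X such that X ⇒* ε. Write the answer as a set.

{N}

Directly nullable (have an ε-rule): {N}.
Not nullable: C, S, X — each has a terminal in every rule's right-hand side or depends on a non-nullable symbol.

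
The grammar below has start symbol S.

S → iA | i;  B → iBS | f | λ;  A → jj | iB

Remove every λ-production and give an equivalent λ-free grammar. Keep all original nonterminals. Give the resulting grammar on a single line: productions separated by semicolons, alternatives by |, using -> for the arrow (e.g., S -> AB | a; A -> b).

Nullable set: {B}.
A -> iB: B nullable, giving i | iB.
Drop B -> λ.
B -> iBS: B nullable, giving iBS | iS.
Unchanged (no nullable symbols): S -> i; S -> iA; A -> jj; B -> f.

S -> i | iA; A -> i | iB | jj; B -> f | iS | iBS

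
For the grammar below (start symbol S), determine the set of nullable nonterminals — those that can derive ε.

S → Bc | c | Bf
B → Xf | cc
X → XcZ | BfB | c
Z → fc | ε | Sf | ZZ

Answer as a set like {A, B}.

{Z}

Directly nullable (have an ε-rule): {Z}.
Not nullable: B, S, X — each has a terminal in every rule's right-hand side or depends on a non-nullable symbol.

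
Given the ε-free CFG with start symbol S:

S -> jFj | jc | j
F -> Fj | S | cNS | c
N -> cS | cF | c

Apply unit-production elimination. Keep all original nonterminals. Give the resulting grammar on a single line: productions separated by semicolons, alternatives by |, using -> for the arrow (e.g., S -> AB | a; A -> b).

S -> j | jc | jFj; F -> c | j | Fj | jc | cNS | jFj; N -> c | cF | cS

Unit productions: F->S.
Unit pairs (A ⇒* B via units): (F,S).
S: inherits non-unit rules of {S} → j | jFj | jc.
F: inherits non-unit rules of {F, S} → Fj | c | cNS | j | jFj | jc.
N: inherits non-unit rules of {N} → c | cF | cS.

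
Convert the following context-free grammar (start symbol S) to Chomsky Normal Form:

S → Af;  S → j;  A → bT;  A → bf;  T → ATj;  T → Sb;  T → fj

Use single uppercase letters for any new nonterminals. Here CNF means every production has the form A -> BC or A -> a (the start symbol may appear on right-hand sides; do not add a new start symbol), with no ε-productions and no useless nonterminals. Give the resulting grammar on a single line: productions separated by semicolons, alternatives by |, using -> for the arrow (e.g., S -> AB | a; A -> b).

No ε-productions.
No unit productions to eliminate.
TERM: introduce B -> b, C -> f, D -> j and substitute in every rule of length ≥2.
BIN: T -> ATD becomes T -> AE, E -> TD.

S -> j | AC; A -> BC | BT; B -> b; C -> f; D -> j; E -> TD; T -> AE | CD | SB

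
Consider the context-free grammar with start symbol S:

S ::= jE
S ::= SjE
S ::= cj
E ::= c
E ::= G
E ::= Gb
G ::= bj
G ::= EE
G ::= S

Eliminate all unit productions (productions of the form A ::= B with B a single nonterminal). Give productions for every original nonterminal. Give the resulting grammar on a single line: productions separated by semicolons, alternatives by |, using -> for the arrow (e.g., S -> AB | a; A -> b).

Unit productions: E->G, G->S.
Unit pairs (A ⇒* B via units): (E,G), (E,S), (G,S).
S: inherits non-unit rules of {S} → SjE | cj | jE.
E: inherits non-unit rules of {E, G, S} → EE | Gb | SjE | bj | c | cj | jE.
G: inherits non-unit rules of {G, S} → EE | SjE | bj | cj | jE.

S -> cj | jE | SjE; E -> c | EE | Gb | bj | cj | jE | SjE; G -> EE | bj | cj | jE | SjE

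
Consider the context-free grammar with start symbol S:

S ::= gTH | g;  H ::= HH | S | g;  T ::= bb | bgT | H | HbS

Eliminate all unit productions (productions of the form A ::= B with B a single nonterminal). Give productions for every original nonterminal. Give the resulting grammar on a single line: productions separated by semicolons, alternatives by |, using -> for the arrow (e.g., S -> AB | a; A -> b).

S -> g | gTH; H -> g | HH | gTH; T -> g | HH | bb | HbS | bgT | gTH

Unit productions: H->S, T->H.
Unit pairs (A ⇒* B via units): (H,S), (T,H), (T,S).
S: inherits non-unit rules of {S} → g | gTH.
H: inherits non-unit rules of {H, S} → HH | g | gTH.
T: inherits non-unit rules of {H, S, T} → HH | HbS | bb | bgT | g | gTH.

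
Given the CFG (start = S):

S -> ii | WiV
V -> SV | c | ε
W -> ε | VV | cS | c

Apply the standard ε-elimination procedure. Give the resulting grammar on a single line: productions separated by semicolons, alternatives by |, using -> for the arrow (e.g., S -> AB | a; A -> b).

Nullable set: {V, W}.
S -> WiV: W, V nullable, giving Wi | WiV | i | iV.
Drop V -> ε.
V -> SV: V nullable, giving S | SV.
Drop W -> ε.
W -> VV: V, V nullable, giving V | VV.
Unchanged (no nullable symbols): S -> ii; V -> c; W -> c; W -> cS.

S -> i | Wi | iV | ii | WiV; V -> S | c | SV; W -> V | c | VV | cS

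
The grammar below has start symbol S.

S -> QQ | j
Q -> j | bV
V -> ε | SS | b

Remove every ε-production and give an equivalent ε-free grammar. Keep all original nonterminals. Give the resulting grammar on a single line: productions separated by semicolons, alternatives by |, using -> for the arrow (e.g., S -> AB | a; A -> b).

S -> j | QQ; Q -> b | j | bV; V -> b | SS

Nullable set: {V}.
Q -> bV: V nullable, giving b | bV.
Drop V -> ε.
Unchanged (no nullable symbols): S -> QQ; S -> j; Q -> j; V -> SS; V -> b.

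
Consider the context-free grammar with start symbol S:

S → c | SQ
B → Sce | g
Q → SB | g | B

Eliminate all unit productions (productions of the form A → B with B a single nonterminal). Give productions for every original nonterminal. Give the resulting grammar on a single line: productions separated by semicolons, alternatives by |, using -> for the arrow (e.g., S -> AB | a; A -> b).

Unit productions: Q->B.
Unit pairs (A ⇒* B via units): (Q,B).
S: inherits non-unit rules of {S} → SQ | c.
B: inherits non-unit rules of {B} → Sce | g.
Q: inherits non-unit rules of {B, Q} → SB | Sce | g.

S -> c | SQ; B -> g | Sce; Q -> g | SB | Sce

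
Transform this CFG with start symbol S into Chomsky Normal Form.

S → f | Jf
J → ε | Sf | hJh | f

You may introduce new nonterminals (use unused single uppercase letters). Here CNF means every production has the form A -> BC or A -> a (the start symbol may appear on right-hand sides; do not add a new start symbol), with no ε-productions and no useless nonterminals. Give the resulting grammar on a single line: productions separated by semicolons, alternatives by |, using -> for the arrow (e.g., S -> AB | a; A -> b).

S -> f | JA; A -> f; B -> h; C -> JB; J -> f | BB | BC | SA

Nullable: {J}; after ε-elimination: S -> f | Jf; J -> f | Sf | hh | hJh.
No unit productions to eliminate.
TERM: introduce A -> f, B -> h and substitute in every rule of length ≥2.
BIN: J -> BJB becomes J -> BC, C -> JB.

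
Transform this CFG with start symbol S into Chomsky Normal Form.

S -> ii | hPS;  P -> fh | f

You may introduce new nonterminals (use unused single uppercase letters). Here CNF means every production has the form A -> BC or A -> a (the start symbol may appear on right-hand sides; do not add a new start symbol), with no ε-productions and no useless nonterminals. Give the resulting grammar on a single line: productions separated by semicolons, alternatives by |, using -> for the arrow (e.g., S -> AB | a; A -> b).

S -> BD | CC; A -> f; B -> h; C -> i; D -> PS; P -> f | AB

No ε-productions.
No unit productions to eliminate.
TERM: introduce A -> f, B -> h, C -> i and substitute in every rule of length ≥2.
BIN: S -> BPS becomes S -> BD, D -> PS.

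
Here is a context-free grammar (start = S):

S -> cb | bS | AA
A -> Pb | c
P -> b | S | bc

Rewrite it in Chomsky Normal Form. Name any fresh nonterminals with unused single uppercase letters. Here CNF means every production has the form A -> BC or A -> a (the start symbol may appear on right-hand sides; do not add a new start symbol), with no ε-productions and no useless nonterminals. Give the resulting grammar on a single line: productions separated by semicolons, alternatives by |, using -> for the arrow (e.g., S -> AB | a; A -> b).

No ε-productions.
After unit-elimination: S -> AA | bS | cb; A -> c | Pb; P -> b | AA | bS | bc | cb.
TERM: introduce B -> b, C -> c and substitute in every rule of length ≥2.

S -> AA | BS | CB; A -> c | PB; B -> b; C -> c; P -> b | AA | BC | BS | CB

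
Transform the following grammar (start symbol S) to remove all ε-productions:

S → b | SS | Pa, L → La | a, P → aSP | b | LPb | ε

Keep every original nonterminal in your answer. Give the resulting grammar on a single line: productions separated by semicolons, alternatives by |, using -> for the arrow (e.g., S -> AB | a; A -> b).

S -> a | b | Pa | SS; L -> a | La; P -> b | Lb | aS | LPb | aSP

Nullable set: {P}.
S -> Pa: P nullable, giving Pa | a.
Drop P -> ε.
P -> LPb: P nullable, giving LPb | Lb.
P -> aSP: P nullable, giving aS | aSP.
Unchanged (no nullable symbols): S -> SS; S -> b; L -> La; L -> a; P -> b.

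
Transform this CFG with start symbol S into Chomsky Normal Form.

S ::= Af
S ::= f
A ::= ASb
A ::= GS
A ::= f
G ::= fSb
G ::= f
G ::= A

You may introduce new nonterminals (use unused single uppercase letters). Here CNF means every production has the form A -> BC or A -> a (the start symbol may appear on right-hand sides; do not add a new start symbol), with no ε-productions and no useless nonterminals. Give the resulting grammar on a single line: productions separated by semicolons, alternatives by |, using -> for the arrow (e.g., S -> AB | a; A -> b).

S -> f | AC; A -> f | AD | GS; B -> b; C -> f; D -> SB; E -> SB; F -> SB; G -> f | AE | CF | GS

No ε-productions.
After unit-elimination: S -> f | Af; A -> f | GS | ASb; G -> f | GS | ASb | fSb.
TERM: introduce B -> b, C -> f and substitute in every rule of length ≥2.
BIN: A -> ASB becomes A -> AD, D -> SB; G -> ASB becomes G -> AE, E -> SB; G -> CSB becomes G -> CF, F -> SB.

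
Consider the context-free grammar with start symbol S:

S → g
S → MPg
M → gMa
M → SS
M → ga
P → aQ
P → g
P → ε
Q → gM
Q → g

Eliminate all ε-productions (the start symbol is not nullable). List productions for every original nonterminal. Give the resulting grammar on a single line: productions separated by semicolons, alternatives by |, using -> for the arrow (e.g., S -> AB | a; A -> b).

S -> g | Mg | MPg; M -> SS | ga | gMa; P -> g | aQ; Q -> g | gM

Nullable set: {P}.
S -> MPg: P nullable, giving MPg | Mg.
Drop P -> ε.
Unchanged (no nullable symbols): S -> g; M -> SS; M -> gMa; M -> ga; P -> aQ; P -> g; Q -> g; Q -> gM.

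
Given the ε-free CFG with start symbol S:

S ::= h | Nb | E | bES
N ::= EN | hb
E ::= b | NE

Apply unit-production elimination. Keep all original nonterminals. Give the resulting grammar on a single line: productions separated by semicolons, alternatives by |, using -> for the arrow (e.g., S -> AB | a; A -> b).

Unit productions: S->E.
Unit pairs (A ⇒* B via units): (S,E).
S: inherits non-unit rules of {E, S} → NE | Nb | b | bES | h.
E: inherits non-unit rules of {E} → NE | b.
N: inherits non-unit rules of {N} → EN | hb.

S -> b | h | NE | Nb | bES; E -> b | NE; N -> EN | hb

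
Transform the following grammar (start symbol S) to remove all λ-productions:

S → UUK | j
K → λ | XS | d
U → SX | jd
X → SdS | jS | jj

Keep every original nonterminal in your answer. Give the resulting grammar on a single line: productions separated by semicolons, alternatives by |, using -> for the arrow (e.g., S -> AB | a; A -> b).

Nullable set: {K}.
S -> UUK: K nullable, giving UU | UUK.
Drop K -> λ.
Unchanged (no nullable symbols): S -> j; K -> XS; K -> d; U -> SX; U -> jd; X -> SdS; X -> jS; X -> jj.

S -> j | UU | UUK; K -> d | XS; U -> SX | jd; X -> jS | jj | SdS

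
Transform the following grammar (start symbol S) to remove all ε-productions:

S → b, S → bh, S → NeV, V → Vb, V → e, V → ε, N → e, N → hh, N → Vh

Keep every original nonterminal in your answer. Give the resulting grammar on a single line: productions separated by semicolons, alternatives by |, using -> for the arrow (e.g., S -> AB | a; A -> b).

S -> b | Ne | bh | NeV; N -> e | h | Vh | hh; V -> b | e | Vb

Nullable set: {V}.
S -> NeV: V nullable, giving Ne | NeV.
N -> Vh: V nullable, giving Vh | h.
Drop V -> ε.
V -> Vb: V nullable, giving Vb | b.
Unchanged (no nullable symbols): S -> b; S -> bh; N -> e; N -> hh; V -> e.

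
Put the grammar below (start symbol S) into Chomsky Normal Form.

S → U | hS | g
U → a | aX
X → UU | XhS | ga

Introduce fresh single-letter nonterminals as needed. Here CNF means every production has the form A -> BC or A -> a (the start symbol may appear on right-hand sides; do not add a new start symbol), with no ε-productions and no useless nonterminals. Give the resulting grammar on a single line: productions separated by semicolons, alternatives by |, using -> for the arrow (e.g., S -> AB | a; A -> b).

S -> a | g | AX | BS; A -> a; B -> h; C -> g; D -> BS; U -> a | AX; X -> CA | UU | XD

No ε-productions.
After unit-elimination: S -> a | g | aX | hS; U -> a | aX; X -> UU | ga | XhS.
TERM: introduce A -> a, C -> g, B -> h and substitute in every rule of length ≥2.
BIN: X -> XBS becomes X -> XD, D -> BS.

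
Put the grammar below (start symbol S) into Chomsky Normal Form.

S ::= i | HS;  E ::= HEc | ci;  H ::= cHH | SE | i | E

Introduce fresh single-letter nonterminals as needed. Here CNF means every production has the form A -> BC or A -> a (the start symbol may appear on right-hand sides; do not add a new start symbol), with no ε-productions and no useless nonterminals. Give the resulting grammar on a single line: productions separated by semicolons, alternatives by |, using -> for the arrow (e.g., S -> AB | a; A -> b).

No ε-productions.
After unit-elimination: S -> i | HS; E -> ci | HEc; H -> i | SE | ci | HEc | cHH.
TERM: introduce A -> c, B -> i and substitute in every rule of length ≥2.
BIN: E -> HEA becomes E -> HC, C -> EA; H -> AHH becomes H -> AD, D -> HH; H -> HEA becomes H -> HF, F -> EA.

S -> i | HS; A -> c; B -> i; C -> EA; D -> HH; E -> AB | HC; F -> EA; H -> i | AB | AD | HF | SE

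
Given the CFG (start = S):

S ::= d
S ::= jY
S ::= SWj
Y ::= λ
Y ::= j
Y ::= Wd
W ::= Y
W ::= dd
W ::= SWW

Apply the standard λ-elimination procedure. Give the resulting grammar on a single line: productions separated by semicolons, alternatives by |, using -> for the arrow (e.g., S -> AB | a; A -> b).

S -> d | j | Sj | jY | SWj; W -> S | Y | SW | dd | SWW; Y -> d | j | Wd

Nullable set: {W, Y}.
S -> SWj: W nullable, giving SWj | Sj.
S -> jY: Y nullable, giving j | jY.
W -> SWW: W, W nullable, giving S | SW | SWW.
W -> Y: Y nullable, giving Y.
Drop Y -> λ.
Y -> Wd: W nullable, giving Wd | d.
Unchanged (no nullable symbols): S -> d; W -> dd; Y -> j.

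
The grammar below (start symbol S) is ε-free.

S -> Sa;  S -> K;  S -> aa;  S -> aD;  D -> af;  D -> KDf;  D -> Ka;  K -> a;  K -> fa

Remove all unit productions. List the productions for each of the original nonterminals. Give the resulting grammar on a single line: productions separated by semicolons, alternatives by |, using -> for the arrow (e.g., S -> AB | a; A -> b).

Unit productions: S->K.
Unit pairs (A ⇒* B via units): (S,K).
S: inherits non-unit rules of {K, S} → Sa | a | aD | aa | fa.
D: inherits non-unit rules of {D} → KDf | Ka | af.
K: inherits non-unit rules of {K} → a | fa.

S -> a | Sa | aD | aa | fa; D -> Ka | af | KDf; K -> a | fa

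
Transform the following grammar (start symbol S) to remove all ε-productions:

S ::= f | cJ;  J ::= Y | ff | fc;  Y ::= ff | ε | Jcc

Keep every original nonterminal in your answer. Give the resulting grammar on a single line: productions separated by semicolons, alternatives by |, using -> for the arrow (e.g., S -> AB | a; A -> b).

Nullable set: {J, Y}.
S -> cJ: J nullable, giving c | cJ.
J -> Y: Y nullable, giving Y.
Drop Y -> ε.
Y -> Jcc: J nullable, giving Jcc | cc.
Unchanged (no nullable symbols): S -> f; J -> fc; J -> ff; Y -> ff.

S -> c | f | cJ; J -> Y | fc | ff; Y -> cc | ff | Jcc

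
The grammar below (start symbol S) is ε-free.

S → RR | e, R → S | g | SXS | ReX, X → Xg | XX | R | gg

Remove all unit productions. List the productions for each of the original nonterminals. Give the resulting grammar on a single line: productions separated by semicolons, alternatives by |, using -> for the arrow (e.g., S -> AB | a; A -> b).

S -> e | RR; R -> e | g | RR | ReX | SXS; X -> e | g | RR | XX | Xg | gg | ReX | SXS

Unit productions: R->S, X->R.
Unit pairs (A ⇒* B via units): (R,S), (X,R), (X,S).
S: inherits non-unit rules of {S} → RR | e.
R: inherits non-unit rules of {R, S} → RR | ReX | SXS | e | g.
X: inherits non-unit rules of {R, S, X} → RR | ReX | SXS | XX | Xg | e | g | gg.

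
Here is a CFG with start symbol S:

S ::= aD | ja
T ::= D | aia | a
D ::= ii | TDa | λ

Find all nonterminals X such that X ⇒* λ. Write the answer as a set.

{D, T}

Directly nullable (have an ε-rule): {D}.
T is nullable via T -> D (every symbol on the right is already known nullable).
Not nullable: S — each has a terminal in every rule's right-hand side or depends on a non-nullable symbol.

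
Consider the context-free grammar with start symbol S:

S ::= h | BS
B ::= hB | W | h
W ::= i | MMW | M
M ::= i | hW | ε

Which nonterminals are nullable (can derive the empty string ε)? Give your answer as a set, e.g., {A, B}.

{B, M, W}

Directly nullable (have an ε-rule): {M}.
W is nullable via W -> M (every symbol on the right is already known nullable).
B is nullable via B -> W (every symbol on the right is already known nullable).
Not nullable: S — each has a terminal in every rule's right-hand side or depends on a non-nullable symbol.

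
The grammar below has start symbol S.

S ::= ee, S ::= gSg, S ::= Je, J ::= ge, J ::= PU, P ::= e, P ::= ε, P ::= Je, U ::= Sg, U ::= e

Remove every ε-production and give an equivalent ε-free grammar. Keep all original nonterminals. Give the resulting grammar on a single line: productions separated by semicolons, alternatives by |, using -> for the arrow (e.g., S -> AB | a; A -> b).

Nullable set: {P}.
J -> PU: P nullable, giving PU | U.
Drop P -> ε.
Unchanged (no nullable symbols): S -> Je; S -> ee; S -> gSg; J -> ge; P -> Je; P -> e; U -> Sg; U -> e.

S -> Je | ee | gSg; J -> U | PU | ge; P -> e | Je; U -> e | Sg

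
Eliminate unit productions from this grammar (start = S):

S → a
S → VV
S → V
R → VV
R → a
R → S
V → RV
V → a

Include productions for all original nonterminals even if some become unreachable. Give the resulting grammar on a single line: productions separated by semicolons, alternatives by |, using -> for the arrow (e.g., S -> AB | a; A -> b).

Unit productions: R->S, S->V.
Unit pairs (A ⇒* B via units): (R,S), (R,V), (S,V).
S: inherits non-unit rules of {S, V} → RV | VV | a.
R: inherits non-unit rules of {R, S, V} → RV | VV | a.
V: inherits non-unit rules of {V} → RV | a.

S -> a | RV | VV; R -> a | RV | VV; V -> a | RV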